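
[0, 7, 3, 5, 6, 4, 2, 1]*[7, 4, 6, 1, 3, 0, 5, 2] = [7, 2, 1, 0, 5, 3, 6, 4]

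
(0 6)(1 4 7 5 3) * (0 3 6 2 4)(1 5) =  (0 2 4 7 1)(3 5 6)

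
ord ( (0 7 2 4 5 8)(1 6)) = 6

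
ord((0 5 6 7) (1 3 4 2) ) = 4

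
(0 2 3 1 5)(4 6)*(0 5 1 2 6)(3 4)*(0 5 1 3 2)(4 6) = (0 4 5 1 3)(2 6)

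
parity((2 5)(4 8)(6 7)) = odd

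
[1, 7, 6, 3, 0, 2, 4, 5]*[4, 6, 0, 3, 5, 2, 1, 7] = [6, 7, 1, 3, 4, 0, 5, 2]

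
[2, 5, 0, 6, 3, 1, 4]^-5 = [2, 5, 0, 6, 3, 1, 4]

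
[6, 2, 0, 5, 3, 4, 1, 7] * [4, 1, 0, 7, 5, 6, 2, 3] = [2, 0, 4, 6, 7, 5, 1, 3]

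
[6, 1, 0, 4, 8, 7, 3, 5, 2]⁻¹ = [2, 1, 8, 6, 3, 7, 0, 5, 4]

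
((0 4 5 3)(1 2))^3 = (0 3 5 4)(1 2)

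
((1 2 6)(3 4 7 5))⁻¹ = (1 6 2)(3 5 7 4)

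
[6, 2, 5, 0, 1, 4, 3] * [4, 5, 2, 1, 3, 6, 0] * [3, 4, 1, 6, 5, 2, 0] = [3, 1, 0, 5, 2, 6, 4]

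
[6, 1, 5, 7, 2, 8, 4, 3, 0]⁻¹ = [8, 1, 4, 7, 6, 2, 0, 3, 5]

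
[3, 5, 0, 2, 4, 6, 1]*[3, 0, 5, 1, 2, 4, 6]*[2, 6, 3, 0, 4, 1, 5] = [6, 4, 0, 1, 3, 5, 2] 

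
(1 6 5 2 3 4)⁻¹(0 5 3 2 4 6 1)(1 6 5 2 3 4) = (0 2 4 3 1 5 6)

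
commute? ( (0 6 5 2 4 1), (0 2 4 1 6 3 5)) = no: (0 6 5 2 4 1) * (0 2 4 1 6 3 5) = (0 3 5 4 6)(1 2), (0 2 4 1 6 3 5) * (0 6 5 2 4 1) = (0 4)(1 5 6 3 2)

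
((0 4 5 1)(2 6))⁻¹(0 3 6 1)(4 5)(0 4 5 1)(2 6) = (0 4 3 2)(1 5)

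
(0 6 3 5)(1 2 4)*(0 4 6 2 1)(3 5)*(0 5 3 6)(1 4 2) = (0 1 4 5 2)(3 6)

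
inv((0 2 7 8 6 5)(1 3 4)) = (0 5 6 8 7 2)(1 4 3)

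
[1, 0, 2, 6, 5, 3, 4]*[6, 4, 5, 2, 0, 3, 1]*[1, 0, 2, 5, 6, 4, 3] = [6, 3, 4, 0, 5, 2, 1]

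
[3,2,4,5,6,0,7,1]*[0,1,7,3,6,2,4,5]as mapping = [0→3,1→7,2→6,3→2,4→4,5→0,6→5,7→1]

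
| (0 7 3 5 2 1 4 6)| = 8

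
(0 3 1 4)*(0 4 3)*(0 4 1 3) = (0 4 1)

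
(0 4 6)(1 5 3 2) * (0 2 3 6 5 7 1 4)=(1 7)(2 4 5 6)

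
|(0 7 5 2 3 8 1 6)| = 8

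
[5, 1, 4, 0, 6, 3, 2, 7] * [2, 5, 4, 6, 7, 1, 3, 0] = [1, 5, 7, 2, 3, 6, 4, 0]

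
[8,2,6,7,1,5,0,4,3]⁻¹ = [6,4,1,8,7,5,2,3,0]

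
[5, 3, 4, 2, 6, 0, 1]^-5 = [5, 1, 2, 3, 4, 0, 6]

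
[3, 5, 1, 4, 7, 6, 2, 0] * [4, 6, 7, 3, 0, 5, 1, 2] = [3, 5, 6, 0, 2, 1, 7, 4]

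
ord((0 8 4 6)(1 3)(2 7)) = 4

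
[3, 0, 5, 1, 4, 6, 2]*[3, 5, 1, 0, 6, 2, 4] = [0, 3, 2, 5, 6, 4, 1]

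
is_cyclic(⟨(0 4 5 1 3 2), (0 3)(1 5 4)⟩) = no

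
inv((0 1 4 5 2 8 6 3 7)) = (0 7 3 6 8 2 5 4 1)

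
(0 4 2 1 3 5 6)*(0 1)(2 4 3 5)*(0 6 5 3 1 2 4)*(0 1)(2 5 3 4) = (1 4)(2 6 5 3)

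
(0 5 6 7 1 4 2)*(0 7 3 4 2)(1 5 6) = (0 6 3 4)(1 2 7 5)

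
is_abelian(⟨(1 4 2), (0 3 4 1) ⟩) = no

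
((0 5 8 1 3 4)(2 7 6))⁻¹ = (0 4 3 1 8 5)(2 6 7)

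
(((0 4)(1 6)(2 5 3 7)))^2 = (2 3)(5 7)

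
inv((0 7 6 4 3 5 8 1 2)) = (0 2 1 8 5 3 4 6 7)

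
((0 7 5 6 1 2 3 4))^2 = (0 5 1 3)(2 4 7 6)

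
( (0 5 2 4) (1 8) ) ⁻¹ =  (0 4 2 5) (1 8) 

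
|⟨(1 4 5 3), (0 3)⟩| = 120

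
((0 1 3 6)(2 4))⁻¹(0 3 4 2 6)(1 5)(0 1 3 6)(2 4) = (0 1 6 2 4)(3 5)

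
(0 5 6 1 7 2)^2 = (0 6 7)(1 2 5)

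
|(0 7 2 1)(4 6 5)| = 12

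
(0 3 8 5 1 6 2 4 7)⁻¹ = (0 7 4 2 6 1 5 8 3)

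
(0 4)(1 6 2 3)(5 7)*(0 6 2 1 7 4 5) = (0 5 4 6 1 2 3 7)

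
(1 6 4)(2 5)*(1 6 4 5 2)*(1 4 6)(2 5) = (1 6 2 5 4)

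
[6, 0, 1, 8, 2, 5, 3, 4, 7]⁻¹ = [1, 2, 4, 6, 7, 5, 0, 8, 3]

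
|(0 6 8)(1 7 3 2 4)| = 15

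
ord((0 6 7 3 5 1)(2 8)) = 6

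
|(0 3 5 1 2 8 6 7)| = 8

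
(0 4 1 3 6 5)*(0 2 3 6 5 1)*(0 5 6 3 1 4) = (1 3 6 4 5 2)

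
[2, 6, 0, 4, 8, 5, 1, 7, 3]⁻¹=[2, 6, 0, 8, 3, 5, 1, 7, 4]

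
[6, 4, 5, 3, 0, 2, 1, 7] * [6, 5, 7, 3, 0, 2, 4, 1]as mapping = [0→4, 1→0, 2→2, 3→3, 4→6, 5→7, 6→5, 7→1]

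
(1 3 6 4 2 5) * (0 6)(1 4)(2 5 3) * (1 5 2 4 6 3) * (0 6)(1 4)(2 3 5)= (0 5)(2 4 3 6)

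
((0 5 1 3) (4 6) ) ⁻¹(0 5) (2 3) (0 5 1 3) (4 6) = (0 2) (1 5) 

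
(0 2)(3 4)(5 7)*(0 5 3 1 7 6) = (0 2 5 6)(1 7 3 4)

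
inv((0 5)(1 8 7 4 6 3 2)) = (0 5)(1 2 3 6 4 7 8)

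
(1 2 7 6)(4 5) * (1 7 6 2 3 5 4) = (1 3 5)(2 6 7)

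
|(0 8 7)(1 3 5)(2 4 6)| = 3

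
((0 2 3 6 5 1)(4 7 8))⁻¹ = (0 1 5 6 3 2)(4 8 7)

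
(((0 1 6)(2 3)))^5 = (0 6 1)(2 3)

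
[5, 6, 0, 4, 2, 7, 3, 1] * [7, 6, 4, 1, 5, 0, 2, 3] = [0, 2, 7, 5, 4, 3, 1, 6]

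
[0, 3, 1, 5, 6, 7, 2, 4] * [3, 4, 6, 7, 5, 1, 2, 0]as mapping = [0→3, 1→7, 2→4, 3→1, 4→2, 5→0, 6→6, 7→5]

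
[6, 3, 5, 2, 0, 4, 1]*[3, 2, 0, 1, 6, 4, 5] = [5, 1, 4, 0, 3, 6, 2]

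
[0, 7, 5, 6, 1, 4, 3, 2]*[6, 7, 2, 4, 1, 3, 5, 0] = [6, 0, 3, 5, 7, 1, 4, 2]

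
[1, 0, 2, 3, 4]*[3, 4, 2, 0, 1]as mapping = [0→4, 1→3, 2→2, 3→0, 4→1]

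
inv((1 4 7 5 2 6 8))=(1 8 6 2 5 7 4)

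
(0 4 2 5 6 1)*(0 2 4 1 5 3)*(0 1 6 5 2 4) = (0 6 2 3 1 4)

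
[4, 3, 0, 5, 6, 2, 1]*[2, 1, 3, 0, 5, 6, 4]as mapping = [0→5, 1→0, 2→2, 3→6, 4→4, 5→3, 6→1]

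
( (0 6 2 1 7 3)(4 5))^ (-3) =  (0 1)(2 3)(4 5)(6 7)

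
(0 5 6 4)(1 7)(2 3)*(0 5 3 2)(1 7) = (0 3)(4 5 6)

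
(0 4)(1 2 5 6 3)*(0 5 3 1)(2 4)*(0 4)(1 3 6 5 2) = (0 1)(2 6 3 4)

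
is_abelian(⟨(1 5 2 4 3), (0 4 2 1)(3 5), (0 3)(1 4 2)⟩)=no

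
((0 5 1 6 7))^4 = (0 7 6 1 5)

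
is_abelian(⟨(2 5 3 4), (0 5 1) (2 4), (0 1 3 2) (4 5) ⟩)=no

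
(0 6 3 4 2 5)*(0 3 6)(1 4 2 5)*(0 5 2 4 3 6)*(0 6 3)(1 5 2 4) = (0 2 5 3 1)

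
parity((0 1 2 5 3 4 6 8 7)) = even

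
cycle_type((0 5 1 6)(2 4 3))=3.4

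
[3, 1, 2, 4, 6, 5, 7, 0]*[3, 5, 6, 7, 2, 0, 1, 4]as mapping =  [0→7, 1→5, 2→6, 3→2, 4→1, 5→0, 6→4, 7→3]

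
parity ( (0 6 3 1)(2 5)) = even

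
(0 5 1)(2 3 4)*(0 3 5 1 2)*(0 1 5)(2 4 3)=(0 5 4 1 2)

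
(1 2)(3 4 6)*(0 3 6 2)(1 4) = (0 3 1)(2 4)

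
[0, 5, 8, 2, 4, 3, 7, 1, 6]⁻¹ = [0, 7, 3, 5, 4, 1, 8, 6, 2]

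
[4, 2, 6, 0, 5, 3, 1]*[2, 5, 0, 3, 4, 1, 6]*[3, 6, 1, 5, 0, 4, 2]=[0, 3, 2, 1, 6, 5, 4]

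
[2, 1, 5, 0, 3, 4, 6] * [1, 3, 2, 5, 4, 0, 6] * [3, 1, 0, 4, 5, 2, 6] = [0, 4, 3, 1, 2, 5, 6]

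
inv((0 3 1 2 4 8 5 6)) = (0 6 5 8 4 2 1 3)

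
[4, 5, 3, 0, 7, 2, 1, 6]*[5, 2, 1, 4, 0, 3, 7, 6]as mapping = [0→0, 1→3, 2→4, 3→5, 4→6, 5→1, 6→2, 7→7]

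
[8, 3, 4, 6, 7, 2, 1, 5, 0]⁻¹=[8, 6, 5, 1, 2, 7, 3, 4, 0]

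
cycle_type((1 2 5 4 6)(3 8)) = 2.5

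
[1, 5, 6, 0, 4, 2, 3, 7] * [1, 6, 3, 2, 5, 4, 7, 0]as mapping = [0→6, 1→4, 2→7, 3→1, 4→5, 5→3, 6→2, 7→0]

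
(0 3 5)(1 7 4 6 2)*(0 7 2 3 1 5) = (0 1 2 5 7 4 6 3)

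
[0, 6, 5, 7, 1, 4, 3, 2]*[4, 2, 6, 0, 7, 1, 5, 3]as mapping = [0→4, 1→5, 2→1, 3→3, 4→2, 5→7, 6→0, 7→6]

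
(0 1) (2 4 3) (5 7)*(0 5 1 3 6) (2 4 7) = (0 3 4 6) (1 5 2 7) 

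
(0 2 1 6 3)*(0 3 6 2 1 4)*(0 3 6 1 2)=(0 2 4 3 6 1) 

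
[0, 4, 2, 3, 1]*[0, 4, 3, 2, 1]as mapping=[0→0, 1→1, 2→3, 3→2, 4→4]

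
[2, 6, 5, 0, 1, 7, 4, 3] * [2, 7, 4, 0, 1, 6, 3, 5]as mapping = [0→4, 1→3, 2→6, 3→2, 4→7, 5→5, 6→1, 7→0]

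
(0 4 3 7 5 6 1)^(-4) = (0 7 1 3 6 4 5)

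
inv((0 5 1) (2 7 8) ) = (0 1 5) (2 8 7) 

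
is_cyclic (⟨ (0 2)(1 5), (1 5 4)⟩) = no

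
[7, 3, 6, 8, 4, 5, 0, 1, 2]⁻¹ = [6, 7, 8, 1, 4, 5, 2, 0, 3]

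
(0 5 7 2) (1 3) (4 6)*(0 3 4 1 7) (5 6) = (0 6 1 4 5) (2 3 7) 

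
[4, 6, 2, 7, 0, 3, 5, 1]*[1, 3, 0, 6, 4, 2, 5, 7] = [4, 5, 0, 7, 1, 6, 2, 3] 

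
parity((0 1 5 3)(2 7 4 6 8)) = odd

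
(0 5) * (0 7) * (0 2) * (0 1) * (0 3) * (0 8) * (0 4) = (0 5 7 2 1 3 8 4)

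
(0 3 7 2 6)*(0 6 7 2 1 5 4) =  (0 3 2 7 1 5 4)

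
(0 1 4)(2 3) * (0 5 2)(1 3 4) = (0 3)(2 4 5)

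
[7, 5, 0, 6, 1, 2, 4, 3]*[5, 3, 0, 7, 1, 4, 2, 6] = [6, 4, 5, 2, 3, 0, 1, 7]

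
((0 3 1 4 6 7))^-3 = (0 4)(1 7)(3 6)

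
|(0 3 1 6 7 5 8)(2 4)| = 14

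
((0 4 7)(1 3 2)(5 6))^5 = (0 7 4)(1 2 3)(5 6)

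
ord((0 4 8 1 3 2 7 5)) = 8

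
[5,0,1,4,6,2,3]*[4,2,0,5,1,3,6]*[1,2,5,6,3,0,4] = [6,3,5,2,4,1,0]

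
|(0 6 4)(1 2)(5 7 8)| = 6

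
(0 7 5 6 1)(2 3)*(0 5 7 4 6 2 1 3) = (0 4 6 3 1 5 2)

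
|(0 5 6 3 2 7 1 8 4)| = 9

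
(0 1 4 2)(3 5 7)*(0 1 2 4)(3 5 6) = (0 2 1)(3 6)(5 7)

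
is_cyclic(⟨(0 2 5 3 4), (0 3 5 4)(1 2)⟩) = no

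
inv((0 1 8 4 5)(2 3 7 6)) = (0 5 4 8 1)(2 6 7 3)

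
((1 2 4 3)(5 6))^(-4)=()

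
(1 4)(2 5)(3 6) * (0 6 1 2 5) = (0 6 3 1 4 2)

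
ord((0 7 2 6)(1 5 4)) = 12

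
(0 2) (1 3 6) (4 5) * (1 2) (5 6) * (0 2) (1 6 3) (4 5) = (0 6) (3 4) 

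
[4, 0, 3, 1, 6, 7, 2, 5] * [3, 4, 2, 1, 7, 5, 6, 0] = [7, 3, 1, 4, 6, 0, 2, 5]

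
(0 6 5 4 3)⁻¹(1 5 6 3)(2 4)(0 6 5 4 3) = (0 1 4 5)(2 3)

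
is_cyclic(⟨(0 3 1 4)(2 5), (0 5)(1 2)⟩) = no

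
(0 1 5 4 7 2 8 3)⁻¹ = (0 3 8 2 7 4 5 1)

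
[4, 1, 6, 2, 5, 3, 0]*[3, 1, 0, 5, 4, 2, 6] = [4, 1, 6, 0, 2, 5, 3]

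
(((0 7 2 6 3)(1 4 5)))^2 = (0 2 3 7 6)(1 5 4)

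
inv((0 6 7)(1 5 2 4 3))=(0 7 6)(1 3 4 2 5)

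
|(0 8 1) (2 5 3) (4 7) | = 6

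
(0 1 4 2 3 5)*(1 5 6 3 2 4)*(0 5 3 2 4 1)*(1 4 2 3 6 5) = (0 6 3 5 1)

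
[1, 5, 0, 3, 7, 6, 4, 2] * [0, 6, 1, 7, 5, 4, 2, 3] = [6, 4, 0, 7, 3, 2, 5, 1]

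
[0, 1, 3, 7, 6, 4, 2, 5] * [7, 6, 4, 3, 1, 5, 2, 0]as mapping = [0→7, 1→6, 2→3, 3→0, 4→2, 5→1, 6→4, 7→5]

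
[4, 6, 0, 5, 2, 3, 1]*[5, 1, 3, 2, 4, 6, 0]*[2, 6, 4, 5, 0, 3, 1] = [0, 2, 3, 1, 5, 4, 6]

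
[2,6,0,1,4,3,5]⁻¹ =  [2,3,0,5,4,6,1]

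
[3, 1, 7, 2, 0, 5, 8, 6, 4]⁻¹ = [4, 1, 3, 0, 8, 5, 7, 2, 6]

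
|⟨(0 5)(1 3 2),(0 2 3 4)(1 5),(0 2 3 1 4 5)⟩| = 720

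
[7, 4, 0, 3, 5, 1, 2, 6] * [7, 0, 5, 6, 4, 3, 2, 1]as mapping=[0→1, 1→4, 2→7, 3→6, 4→3, 5→0, 6→5, 7→2]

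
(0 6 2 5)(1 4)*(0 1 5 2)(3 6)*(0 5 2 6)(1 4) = (0 3)(2 6 5 4)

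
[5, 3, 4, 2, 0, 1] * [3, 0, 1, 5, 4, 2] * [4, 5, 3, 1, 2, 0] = [3, 0, 2, 5, 1, 4]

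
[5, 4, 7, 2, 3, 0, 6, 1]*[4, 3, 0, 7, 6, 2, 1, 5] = [2, 6, 5, 0, 7, 4, 1, 3]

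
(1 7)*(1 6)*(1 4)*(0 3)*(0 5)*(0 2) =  (0 3 5 2)(1 7 6 4)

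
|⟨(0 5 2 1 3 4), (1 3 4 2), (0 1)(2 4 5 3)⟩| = 720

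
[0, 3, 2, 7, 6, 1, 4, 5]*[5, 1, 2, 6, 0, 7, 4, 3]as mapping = [0→5, 1→6, 2→2, 3→3, 4→4, 5→1, 6→0, 7→7]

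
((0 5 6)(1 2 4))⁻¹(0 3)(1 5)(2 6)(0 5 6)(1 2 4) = (0 4)(2 6)(3 5)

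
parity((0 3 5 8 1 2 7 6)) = odd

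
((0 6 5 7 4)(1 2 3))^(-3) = (0 5 4 6 7)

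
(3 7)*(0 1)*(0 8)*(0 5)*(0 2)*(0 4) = (0 1 8 5 2 4)(3 7)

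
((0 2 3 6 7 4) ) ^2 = (0 3 7) (2 6 4) 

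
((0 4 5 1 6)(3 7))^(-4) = (0 4 5 1 6)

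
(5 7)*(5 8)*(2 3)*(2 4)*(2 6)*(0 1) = (0 1)(2 3 4 6)(5 7 8)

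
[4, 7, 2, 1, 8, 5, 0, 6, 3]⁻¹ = [6, 3, 2, 8, 0, 5, 7, 1, 4]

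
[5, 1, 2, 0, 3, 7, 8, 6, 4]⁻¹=[3, 1, 2, 4, 8, 0, 7, 5, 6]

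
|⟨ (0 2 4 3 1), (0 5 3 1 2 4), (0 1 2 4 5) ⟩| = 720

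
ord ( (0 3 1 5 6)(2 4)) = 10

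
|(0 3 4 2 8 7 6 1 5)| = 9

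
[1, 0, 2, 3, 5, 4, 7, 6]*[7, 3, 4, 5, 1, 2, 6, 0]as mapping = [0→3, 1→7, 2→4, 3→5, 4→2, 5→1, 6→0, 7→6]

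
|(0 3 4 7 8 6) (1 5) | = 6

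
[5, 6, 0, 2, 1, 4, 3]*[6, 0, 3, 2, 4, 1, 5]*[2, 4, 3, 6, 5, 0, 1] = [4, 0, 1, 6, 2, 5, 3]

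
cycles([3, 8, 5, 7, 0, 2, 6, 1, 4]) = (0 3 7 1 8 4)(2 5)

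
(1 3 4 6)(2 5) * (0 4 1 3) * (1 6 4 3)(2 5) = (0 3 6 1)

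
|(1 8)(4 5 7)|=6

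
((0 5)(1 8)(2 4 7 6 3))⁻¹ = (0 5)(1 8)(2 3 6 7 4)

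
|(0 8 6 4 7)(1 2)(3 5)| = 10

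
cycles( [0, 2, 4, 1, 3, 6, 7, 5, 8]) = (1 2 4 3)(5 6 7)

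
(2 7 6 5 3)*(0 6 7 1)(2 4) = (0 6 5 3 4 2 1)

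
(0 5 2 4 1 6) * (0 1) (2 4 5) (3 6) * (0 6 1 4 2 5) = (0 5 2) (1 3) (4 6) 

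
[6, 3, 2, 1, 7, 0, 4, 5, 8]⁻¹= [5, 3, 2, 1, 6, 7, 0, 4, 8]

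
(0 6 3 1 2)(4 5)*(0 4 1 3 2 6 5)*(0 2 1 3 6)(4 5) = (0 4 2 5 3 6 1)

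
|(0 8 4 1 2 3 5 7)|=8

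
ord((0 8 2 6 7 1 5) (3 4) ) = 14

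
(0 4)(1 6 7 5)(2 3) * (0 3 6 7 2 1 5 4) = (1 7 4 3)(2 6)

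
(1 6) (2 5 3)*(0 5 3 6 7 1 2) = (0 5 6 2 3) (1 7) 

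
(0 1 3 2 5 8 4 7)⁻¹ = (0 7 4 8 5 2 3 1)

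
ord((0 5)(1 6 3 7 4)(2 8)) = 10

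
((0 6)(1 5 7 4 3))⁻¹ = (0 6)(1 3 4 7 5)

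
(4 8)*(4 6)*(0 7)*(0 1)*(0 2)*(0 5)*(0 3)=(0 7 1 2 5 3)(4 8 6)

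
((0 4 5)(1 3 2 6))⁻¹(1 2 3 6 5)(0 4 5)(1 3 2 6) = (0 3 6 2 1)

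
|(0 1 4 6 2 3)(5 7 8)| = 6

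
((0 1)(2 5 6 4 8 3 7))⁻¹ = (0 1)(2 7 3 8 4 6 5)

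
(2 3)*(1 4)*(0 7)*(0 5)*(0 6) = (0 7 5 6) (1 4) (2 3) 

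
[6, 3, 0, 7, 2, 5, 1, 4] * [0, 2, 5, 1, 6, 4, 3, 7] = [3, 1, 0, 7, 5, 4, 2, 6]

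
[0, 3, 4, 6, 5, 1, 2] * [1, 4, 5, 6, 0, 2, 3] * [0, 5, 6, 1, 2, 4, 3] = [5, 3, 0, 1, 6, 2, 4]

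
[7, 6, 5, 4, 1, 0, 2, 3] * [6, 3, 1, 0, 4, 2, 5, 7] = [7, 5, 2, 4, 3, 6, 1, 0]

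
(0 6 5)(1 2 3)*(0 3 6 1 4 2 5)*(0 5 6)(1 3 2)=(0 3 4 1 6 5 2)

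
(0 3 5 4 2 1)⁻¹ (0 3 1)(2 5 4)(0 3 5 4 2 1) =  (0 3 5)(1 4 2)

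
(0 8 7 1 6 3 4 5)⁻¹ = (0 5 4 3 6 1 7 8)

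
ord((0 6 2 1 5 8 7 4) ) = 8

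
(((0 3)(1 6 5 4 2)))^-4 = (1 6 5 4 2)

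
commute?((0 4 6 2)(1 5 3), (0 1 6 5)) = no:(0 4 6 2)(1 5 3) * (0 1 6 5) = (0 4 5 3 6 2 1), (0 1 6 5) * (0 4 6 2)(1 5 3) = (0 5 4 6 3 1 2)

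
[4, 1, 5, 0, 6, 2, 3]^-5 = [3, 1, 5, 6, 0, 2, 4]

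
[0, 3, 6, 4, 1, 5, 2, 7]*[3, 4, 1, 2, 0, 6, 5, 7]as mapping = [0→3, 1→2, 2→5, 3→0, 4→4, 5→6, 6→1, 7→7]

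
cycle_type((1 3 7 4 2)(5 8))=2.5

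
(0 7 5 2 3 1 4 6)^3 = (0 2 4 7 3 6 5 1)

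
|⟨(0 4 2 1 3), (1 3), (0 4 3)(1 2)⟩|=120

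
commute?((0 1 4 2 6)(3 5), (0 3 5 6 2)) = no:(0 1 4 2 6)(3 5)*(0 3 5 6 2) = (0 1 4)(3 6), (0 3 5 6 2)*(0 1 4 2 6)(3 5) = (0 5)(1 4 2)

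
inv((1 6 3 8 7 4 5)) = (1 5 4 7 8 3 6)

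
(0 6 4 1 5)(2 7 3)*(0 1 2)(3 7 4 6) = (0 3)(1 5)(2 4)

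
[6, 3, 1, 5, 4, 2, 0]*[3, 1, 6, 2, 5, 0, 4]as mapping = [0→4, 1→2, 2→1, 3→0, 4→5, 5→6, 6→3]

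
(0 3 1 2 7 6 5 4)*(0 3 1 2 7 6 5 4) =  (0 1 7 5)(2 6 4 3)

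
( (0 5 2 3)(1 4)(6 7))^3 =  (0 3 2 5)(1 4)(6 7)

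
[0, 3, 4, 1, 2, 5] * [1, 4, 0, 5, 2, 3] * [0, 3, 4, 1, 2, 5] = [3, 5, 4, 2, 0, 1]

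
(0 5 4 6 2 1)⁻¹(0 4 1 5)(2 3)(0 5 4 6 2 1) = (0 4 5 6)(1 3)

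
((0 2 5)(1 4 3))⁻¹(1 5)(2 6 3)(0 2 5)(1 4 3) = (0 4)(1 5 6)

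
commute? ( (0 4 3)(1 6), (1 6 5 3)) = no: (0 4 3)(1 6)*(1 6 5 3) = (0 4 1 5 3), (1 6 5 3)*(0 4 3)(1 6) = (0 4 3 6 5)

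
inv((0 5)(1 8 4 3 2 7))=(0 5)(1 7 2 3 4 8)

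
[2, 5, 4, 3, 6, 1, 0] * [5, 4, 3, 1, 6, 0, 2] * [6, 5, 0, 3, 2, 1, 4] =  [3, 6, 4, 5, 0, 2, 1]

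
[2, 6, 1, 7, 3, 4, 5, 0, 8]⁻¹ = [7, 2, 0, 4, 5, 6, 1, 3, 8]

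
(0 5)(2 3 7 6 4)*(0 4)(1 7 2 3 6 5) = (0 1 7 5 4 3 2 6)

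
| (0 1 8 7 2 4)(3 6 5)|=6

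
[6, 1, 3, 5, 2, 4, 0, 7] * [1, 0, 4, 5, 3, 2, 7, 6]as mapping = [0→7, 1→0, 2→5, 3→2, 4→4, 5→3, 6→1, 7→6]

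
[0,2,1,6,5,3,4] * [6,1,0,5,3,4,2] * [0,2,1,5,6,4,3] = [3,0,2,1,6,4,5]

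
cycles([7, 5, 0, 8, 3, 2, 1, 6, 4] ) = (0 7 6 1 5 2)(3 8 4)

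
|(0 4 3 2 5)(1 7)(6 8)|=10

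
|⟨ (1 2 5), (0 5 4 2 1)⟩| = 60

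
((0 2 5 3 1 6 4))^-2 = (0 6 3 2 4 1 5)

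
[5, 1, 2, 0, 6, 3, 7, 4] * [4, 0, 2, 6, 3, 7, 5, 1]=[7, 0, 2, 4, 5, 6, 1, 3]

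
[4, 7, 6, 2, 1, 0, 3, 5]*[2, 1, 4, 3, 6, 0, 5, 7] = [6, 7, 5, 4, 1, 2, 3, 0]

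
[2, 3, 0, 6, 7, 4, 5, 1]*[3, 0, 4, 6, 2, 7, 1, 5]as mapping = [0→4, 1→6, 2→3, 3→1, 4→5, 5→2, 6→7, 7→0]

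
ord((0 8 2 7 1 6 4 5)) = 8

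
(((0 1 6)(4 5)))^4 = (0 1 6)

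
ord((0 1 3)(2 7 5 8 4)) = 15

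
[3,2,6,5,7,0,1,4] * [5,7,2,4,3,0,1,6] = [4,2,1,0,6,5,7,3]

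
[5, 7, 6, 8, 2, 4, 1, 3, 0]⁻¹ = [8, 6, 4, 7, 5, 0, 2, 1, 3]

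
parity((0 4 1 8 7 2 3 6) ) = odd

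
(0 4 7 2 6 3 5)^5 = (0 3 2 4 5 6 7)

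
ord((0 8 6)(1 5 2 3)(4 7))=12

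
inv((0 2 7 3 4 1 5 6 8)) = (0 8 6 5 1 4 3 7 2)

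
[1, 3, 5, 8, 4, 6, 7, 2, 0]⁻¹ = [8, 0, 7, 1, 4, 2, 5, 6, 3]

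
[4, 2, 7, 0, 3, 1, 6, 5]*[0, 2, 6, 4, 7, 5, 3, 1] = [7, 6, 1, 0, 4, 2, 3, 5]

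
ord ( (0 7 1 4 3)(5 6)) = 10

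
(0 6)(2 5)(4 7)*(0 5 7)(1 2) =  (0 6 5 1 2 7 4)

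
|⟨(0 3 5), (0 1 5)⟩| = 12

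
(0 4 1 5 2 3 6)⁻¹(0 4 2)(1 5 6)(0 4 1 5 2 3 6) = (0 5 2)(1 3 4)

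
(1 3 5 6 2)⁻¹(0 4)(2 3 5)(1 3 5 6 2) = (0 4)(1 5 6)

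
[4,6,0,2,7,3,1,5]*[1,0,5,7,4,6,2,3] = [4,2,1,5,3,7,0,6]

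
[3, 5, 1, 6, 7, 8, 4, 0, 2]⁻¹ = [7, 2, 8, 0, 6, 1, 3, 4, 5]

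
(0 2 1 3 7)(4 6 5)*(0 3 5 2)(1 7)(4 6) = (1 5 6 2 7 3)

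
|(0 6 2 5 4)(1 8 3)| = 15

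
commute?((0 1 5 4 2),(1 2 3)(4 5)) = no:(0 1 5 4 2) * (1 2 3)(4 5) = (0 2)(1 4 3),(1 2 3)(4 5) * (0 1 5 4 2) = (0 1)(2 3 5)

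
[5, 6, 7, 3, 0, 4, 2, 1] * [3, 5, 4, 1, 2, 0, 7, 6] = [0, 7, 6, 1, 3, 2, 4, 5]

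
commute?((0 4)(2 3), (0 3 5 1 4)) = no:(0 4)(2 3) * (0 3 5 1 4) = (1 4 3 2 5), (0 3 5 1 4) * (0 4)(2 3) = (0 2 3 5 1)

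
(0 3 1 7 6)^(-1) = (0 6 7 1 3)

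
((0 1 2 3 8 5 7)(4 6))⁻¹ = (0 7 5 8 3 2 1)(4 6)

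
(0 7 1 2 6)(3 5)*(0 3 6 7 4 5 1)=(0 4 5 6 3 1 2 7)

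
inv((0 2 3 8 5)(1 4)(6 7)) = (0 5 8 3 2)(1 4)(6 7)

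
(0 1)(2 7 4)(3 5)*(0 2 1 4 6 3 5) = (0 4 1 2 7 6 3)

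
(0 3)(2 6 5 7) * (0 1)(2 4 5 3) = (0 2 6 3 1)(4 5 7)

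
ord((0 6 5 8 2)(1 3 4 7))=20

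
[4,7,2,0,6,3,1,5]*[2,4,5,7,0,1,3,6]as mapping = [0→0,1→6,2→5,3→2,4→3,5→7,6→4,7→1]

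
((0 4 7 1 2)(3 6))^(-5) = (3 6)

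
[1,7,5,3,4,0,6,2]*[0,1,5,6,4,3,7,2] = [1,2,3,6,4,0,7,5]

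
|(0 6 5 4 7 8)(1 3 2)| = 6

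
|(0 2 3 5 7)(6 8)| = 10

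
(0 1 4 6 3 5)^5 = (0 5 3 6 4 1)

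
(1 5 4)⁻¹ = (1 4 5)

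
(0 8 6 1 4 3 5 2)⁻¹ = (0 2 5 3 4 1 6 8)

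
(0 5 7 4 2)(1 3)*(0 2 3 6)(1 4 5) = (0 1 6)(3 4)(5 7)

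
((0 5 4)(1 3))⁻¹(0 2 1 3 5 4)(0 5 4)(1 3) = (0 5 2 3 1 4)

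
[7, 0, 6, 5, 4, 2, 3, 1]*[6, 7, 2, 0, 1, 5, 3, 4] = [4, 6, 3, 5, 1, 2, 0, 7]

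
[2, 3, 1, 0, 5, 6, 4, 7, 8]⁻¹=[3, 2, 0, 1, 6, 4, 5, 7, 8]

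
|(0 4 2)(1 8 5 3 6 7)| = 6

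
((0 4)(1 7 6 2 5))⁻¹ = (0 4)(1 5 2 6 7)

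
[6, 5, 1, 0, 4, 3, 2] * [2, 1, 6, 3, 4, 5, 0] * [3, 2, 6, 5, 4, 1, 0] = [3, 1, 2, 6, 4, 5, 0]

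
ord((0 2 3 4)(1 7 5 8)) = 4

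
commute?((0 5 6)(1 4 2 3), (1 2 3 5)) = no:(0 5 6)(1 4 2 3)*(1 2 3 5) = (0 1 4 3 2 5 6), (1 2 3 5)*(0 5 6)(1 4 2 3) = (0 5 4 2 1 3 6)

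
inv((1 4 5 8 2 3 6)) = (1 6 3 2 8 5 4)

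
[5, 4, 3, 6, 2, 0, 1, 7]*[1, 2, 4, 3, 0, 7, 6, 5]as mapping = [0→7, 1→0, 2→3, 3→6, 4→4, 5→1, 6→2, 7→5]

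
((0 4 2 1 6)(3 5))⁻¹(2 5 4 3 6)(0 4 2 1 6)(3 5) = (0 1 3 2 5)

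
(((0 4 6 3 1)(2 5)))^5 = (2 5)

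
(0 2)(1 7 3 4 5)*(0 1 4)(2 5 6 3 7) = (0 5 4 6 3)(1 2)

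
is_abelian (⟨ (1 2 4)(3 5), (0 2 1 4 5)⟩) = no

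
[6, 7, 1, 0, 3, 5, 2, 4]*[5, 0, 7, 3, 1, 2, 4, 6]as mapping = [0→4, 1→6, 2→0, 3→5, 4→3, 5→2, 6→7, 7→1]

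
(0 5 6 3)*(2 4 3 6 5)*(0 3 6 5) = (0 2 4 6 5)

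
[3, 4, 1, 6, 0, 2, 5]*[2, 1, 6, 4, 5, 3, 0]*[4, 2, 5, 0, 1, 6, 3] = [1, 6, 2, 4, 5, 3, 0] 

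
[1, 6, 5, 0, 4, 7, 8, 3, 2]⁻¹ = [3, 0, 8, 7, 4, 2, 1, 5, 6]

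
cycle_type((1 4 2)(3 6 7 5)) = 3.4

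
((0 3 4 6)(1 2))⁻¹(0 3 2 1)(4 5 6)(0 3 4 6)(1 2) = (0 6 5)(1 2 3 4)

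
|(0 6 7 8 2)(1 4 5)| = 15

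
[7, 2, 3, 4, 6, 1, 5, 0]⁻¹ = [7, 5, 1, 2, 3, 6, 4, 0]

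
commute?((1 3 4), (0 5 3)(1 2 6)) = no:(1 3 4)*(0 5 3)(1 2 6) = (0 5 3 4 2 6 1), (0 5 3)(1 2 6)*(1 3 4) = (0 5 4 1 2 6 3)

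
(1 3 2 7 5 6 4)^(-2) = (1 6 7 3 4 5 2)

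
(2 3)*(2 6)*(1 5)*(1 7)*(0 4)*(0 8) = (0 4 8)(1 5 7)(2 3 6)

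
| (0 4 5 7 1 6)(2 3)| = 6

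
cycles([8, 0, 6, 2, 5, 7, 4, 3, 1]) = (0 8 1)(2 6 4 5 7 3)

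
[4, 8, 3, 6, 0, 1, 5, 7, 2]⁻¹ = [4, 5, 8, 2, 0, 6, 3, 7, 1]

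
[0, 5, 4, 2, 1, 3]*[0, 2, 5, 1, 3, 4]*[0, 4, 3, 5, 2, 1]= [0, 2, 5, 1, 3, 4]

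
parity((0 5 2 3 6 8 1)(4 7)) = odd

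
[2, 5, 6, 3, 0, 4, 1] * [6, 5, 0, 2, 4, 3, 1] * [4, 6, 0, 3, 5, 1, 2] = [4, 3, 6, 0, 2, 5, 1]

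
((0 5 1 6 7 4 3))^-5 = (0 1 7 3 5 6 4)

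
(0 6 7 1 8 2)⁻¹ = (0 2 8 1 7 6)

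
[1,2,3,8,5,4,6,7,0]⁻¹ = [8,0,1,2,5,4,6,7,3]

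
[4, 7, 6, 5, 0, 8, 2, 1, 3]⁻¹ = [4, 7, 6, 8, 0, 3, 2, 1, 5]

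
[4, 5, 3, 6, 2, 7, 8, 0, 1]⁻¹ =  [7, 8, 4, 2, 0, 1, 3, 5, 6]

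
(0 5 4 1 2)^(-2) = (0 1 5 2 4)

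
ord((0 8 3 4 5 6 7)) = 7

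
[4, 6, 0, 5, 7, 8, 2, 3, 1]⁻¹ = [2, 8, 6, 7, 0, 3, 1, 4, 5]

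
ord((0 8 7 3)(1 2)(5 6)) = 4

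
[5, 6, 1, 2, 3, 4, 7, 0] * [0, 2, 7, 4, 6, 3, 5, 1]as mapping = [0→3, 1→5, 2→2, 3→7, 4→4, 5→6, 6→1, 7→0]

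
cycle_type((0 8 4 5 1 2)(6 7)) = 2.6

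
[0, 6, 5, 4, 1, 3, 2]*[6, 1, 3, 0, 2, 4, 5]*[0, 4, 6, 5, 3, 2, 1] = [1, 2, 3, 6, 4, 0, 5] 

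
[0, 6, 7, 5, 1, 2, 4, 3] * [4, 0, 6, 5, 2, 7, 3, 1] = [4, 3, 1, 7, 0, 6, 2, 5]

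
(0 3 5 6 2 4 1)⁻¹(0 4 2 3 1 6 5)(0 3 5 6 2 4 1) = (0 2 6 3 1 4 5)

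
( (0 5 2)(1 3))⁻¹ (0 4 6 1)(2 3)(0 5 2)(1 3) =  (0 1)(3 5 4 6)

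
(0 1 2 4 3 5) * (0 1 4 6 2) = (0 4 3 5 1)(2 6)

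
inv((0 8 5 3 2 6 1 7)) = (0 7 1 6 2 3 5 8)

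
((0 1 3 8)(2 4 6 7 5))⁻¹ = (0 8 3 1)(2 5 7 6 4)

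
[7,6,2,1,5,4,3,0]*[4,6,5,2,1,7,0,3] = [3,0,5,6,7,1,2,4]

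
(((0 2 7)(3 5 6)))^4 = (0 2 7)(3 5 6)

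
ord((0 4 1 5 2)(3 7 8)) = 15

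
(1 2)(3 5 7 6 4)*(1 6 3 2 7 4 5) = (1 7 3)(2 6 5 4)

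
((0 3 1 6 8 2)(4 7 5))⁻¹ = (0 2 8 6 1 3)(4 5 7)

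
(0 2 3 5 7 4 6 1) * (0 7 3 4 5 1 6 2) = (1 7 5 3)(2 4)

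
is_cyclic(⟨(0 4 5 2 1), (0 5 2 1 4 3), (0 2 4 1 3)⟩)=no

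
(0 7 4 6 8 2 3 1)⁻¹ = (0 1 3 2 8 6 4 7)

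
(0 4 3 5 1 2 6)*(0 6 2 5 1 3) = (0 4)(1 5 3)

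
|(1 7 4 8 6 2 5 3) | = 8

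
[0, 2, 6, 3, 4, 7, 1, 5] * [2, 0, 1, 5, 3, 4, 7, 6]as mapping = [0→2, 1→1, 2→7, 3→5, 4→3, 5→6, 6→0, 7→4]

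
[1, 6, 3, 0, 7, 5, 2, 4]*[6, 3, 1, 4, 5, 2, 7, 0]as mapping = [0→3, 1→7, 2→4, 3→6, 4→0, 5→2, 6→1, 7→5]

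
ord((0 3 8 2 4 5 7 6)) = 8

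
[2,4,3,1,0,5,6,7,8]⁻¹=[4,3,0,2,1,5,6,7,8]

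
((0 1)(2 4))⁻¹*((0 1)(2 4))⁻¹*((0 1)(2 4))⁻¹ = (0 1)(2 4)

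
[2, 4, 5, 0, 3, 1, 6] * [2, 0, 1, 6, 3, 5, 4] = [1, 3, 5, 2, 6, 0, 4]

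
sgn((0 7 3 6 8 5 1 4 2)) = 1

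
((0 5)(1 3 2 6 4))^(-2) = (1 6 3 4 2)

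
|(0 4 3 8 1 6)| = 6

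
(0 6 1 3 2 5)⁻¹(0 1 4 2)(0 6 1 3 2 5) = (3 4 5 6)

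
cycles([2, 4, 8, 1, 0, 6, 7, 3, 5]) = (0 2 8 5 6 7 3 1 4)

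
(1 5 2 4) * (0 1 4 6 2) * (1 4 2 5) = (0 4 2 6 5)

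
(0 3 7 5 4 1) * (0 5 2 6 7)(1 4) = (0 3)(1 5)(2 6 7)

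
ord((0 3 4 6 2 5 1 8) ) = 8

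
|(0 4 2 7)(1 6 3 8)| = 4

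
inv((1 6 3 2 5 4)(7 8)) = (1 4 5 2 3 6)(7 8)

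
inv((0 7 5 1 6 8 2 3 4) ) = (0 4 3 2 8 6 1 5 7) 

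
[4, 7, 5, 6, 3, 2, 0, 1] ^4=[0, 1, 2, 3, 4, 5, 6, 7] 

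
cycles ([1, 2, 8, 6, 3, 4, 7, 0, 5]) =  (0 1 2 8 5 4 3 6 7)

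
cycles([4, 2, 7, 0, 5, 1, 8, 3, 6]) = (0 4 5 1 2 7 3) (6 8) 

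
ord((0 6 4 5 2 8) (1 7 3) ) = 6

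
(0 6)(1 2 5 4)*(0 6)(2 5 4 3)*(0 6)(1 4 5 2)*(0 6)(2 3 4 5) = (1 3)(4 5)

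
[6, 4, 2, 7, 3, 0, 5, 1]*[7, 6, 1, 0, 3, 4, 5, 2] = [5, 3, 1, 2, 0, 7, 4, 6]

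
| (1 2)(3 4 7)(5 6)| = 6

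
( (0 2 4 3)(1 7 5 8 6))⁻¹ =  (0 3 4 2)(1 6 8 5 7)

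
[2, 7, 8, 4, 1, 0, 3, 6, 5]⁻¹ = [5, 4, 0, 6, 3, 8, 7, 1, 2]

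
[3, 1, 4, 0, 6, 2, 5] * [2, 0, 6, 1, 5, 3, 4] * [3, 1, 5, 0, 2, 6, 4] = [1, 3, 6, 5, 2, 4, 0]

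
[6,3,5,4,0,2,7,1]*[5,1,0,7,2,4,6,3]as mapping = [0→6,1→7,2→4,3→2,4→5,5→0,6→3,7→1]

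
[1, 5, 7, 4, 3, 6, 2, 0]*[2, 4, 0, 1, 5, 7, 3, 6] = [4, 7, 6, 5, 1, 3, 0, 2]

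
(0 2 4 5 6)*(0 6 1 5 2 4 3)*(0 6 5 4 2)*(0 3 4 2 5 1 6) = (0 5 6 1 2 4 3)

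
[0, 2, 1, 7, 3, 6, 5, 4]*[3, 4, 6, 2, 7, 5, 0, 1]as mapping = [0→3, 1→6, 2→4, 3→1, 4→2, 5→0, 6→5, 7→7]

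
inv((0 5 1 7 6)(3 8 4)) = (0 6 7 1 5)(3 4 8)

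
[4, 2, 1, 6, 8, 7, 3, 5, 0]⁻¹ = [8, 2, 1, 6, 0, 7, 3, 5, 4]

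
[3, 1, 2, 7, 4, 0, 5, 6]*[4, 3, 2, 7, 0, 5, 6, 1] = [7, 3, 2, 1, 0, 4, 5, 6]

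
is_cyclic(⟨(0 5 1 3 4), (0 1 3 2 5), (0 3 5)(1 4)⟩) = no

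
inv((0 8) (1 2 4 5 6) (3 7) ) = (0 8) (1 6 5 4 2) (3 7) 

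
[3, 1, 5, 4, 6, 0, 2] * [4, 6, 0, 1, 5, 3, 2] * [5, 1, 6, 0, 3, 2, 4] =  [1, 4, 0, 2, 6, 3, 5]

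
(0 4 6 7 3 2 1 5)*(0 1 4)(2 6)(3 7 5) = (1 3 6 5)(2 4)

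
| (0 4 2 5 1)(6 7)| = 10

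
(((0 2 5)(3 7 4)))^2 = (0 5 2)(3 4 7)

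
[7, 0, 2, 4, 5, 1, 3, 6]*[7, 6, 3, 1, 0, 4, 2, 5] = [5, 7, 3, 0, 4, 6, 1, 2]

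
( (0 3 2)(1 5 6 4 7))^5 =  (0 2 3)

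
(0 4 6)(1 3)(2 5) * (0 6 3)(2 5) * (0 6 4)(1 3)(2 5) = (1 6 4)(2 5)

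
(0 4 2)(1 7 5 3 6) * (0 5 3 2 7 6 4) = (1 6)(2 5)(3 4 7)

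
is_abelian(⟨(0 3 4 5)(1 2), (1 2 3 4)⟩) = no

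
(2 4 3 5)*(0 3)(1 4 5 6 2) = (0 3 6 2 5 1 4)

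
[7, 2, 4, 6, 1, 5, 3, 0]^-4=[0, 4, 1, 3, 2, 5, 6, 7]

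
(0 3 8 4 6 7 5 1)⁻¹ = (0 1 5 7 6 4 8 3)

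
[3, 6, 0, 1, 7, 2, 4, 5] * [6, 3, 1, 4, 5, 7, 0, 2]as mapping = [0→4, 1→0, 2→6, 3→3, 4→2, 5→1, 6→5, 7→7]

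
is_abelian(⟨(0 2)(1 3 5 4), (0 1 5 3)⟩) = no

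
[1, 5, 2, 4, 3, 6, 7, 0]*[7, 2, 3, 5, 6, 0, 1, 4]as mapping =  [0→2, 1→0, 2→3, 3→6, 4→5, 5→1, 6→4, 7→7]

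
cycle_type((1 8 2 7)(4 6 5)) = 3.4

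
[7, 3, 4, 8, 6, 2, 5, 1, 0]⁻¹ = [8, 7, 5, 1, 2, 6, 4, 0, 3]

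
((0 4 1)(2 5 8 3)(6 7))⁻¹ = (0 1 4)(2 3 8 5)(6 7)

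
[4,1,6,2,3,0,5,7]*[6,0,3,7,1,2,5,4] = [1,0,5,3,7,6,2,4]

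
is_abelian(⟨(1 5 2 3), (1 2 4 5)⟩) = no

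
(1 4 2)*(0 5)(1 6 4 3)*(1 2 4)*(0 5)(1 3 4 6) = (1 4 6 3 2)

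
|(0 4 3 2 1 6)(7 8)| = 6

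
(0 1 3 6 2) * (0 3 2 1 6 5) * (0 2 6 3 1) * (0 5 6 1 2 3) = (3 6 5)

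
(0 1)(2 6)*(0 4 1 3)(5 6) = (0 3)(1 4)(2 5 6)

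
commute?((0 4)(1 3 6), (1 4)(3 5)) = no:(0 4)(1 3 6) * (1 4)(3 5) = (0 1 5 3 6 4), (1 4)(3 5) * (0 4)(1 3 6) = (0 4 3 5 6 1)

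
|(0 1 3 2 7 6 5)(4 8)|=14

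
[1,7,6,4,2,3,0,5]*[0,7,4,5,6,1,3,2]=[7,2,3,6,4,5,0,1]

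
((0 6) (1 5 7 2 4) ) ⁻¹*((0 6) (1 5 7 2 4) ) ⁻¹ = (1 2 5 4 7) 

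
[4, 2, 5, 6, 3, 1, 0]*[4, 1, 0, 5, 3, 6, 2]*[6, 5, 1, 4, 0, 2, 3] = [4, 6, 3, 1, 2, 5, 0]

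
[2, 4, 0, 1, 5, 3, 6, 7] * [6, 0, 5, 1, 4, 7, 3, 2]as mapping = [0→5, 1→4, 2→6, 3→0, 4→7, 5→1, 6→3, 7→2]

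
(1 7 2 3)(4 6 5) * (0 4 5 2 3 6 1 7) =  (0 4 1)(2 6)(3 7)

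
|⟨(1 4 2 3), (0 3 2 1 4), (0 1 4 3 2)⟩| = 120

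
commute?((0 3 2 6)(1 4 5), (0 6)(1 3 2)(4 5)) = no:(0 3 2 6)(1 4 5)*(0 6)(1 3 2)(4 5) = (0 2)(1 5 3), (0 6)(1 3 2)(4 5)*(0 3 2 6)(1 4 5) = (1 2 4)(3 6)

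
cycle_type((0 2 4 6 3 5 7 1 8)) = 9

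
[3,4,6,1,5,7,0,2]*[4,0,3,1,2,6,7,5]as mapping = [0→1,1→2,2→7,3→0,4→6,5→5,6→4,7→3]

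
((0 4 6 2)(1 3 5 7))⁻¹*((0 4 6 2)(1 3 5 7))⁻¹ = (0 6)(1 5)(2 4)(3 7)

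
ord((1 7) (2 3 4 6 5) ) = 10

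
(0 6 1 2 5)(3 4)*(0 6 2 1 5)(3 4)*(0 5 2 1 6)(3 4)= (0 1 6 2 5)(3 4)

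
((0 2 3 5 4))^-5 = ()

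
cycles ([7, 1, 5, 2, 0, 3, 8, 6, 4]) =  (0 7 6 8 4)(2 5 3)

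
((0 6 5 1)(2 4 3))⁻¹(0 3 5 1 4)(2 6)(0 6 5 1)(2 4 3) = (0 3 6 2 1)(4 5)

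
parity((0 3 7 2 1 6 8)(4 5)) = odd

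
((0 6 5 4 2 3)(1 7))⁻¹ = (0 3 2 4 5 6)(1 7)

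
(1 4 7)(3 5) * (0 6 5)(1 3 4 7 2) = (0 6 5 4 2 1 7 3)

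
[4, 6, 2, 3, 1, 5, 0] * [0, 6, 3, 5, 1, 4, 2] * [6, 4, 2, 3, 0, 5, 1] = [4, 2, 3, 5, 1, 0, 6]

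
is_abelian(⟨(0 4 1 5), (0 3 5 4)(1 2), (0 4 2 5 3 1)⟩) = no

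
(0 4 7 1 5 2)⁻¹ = (0 2 5 1 7 4)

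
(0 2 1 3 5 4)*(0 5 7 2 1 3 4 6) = (0 1 4 5 6)(2 3 7)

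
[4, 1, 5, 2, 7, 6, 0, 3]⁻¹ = [6, 1, 3, 7, 0, 2, 5, 4]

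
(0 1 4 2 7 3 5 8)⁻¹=(0 8 5 3 7 2 4 1)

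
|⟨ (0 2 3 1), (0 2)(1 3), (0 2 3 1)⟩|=8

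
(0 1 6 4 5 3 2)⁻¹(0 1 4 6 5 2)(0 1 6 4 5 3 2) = (0 1 6 5 4 3)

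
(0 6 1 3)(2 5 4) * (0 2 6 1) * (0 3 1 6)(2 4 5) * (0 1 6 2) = (0 2)(1 6 3 4)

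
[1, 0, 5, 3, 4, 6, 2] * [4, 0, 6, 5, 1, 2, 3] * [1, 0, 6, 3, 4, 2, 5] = [1, 4, 6, 2, 0, 3, 5]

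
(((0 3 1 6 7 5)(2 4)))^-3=(0 6)(1 5)(2 4)(3 7)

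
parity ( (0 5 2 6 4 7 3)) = even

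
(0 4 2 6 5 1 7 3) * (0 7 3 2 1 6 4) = (1 3 7 2 4) (5 6) 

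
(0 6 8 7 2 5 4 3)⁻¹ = (0 3 4 5 2 7 8 6)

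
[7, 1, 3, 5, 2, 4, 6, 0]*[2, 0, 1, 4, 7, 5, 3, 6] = [6, 0, 4, 5, 1, 7, 3, 2]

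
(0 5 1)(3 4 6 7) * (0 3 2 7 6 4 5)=(1 3 5)(2 7)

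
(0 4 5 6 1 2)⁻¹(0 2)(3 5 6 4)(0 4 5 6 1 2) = (0 4)(1 5 3 6)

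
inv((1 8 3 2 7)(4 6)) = (1 7 2 3 8)(4 6)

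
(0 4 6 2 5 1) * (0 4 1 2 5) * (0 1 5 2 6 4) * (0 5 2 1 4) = (0 2 4)(1 5 6)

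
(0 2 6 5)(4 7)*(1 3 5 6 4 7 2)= (0 1 3 5)(2 4)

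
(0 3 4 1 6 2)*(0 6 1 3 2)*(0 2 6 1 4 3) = (0 6 2 1 4)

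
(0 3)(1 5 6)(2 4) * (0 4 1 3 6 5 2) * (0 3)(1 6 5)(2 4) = (0 5 1 4 3 2 6)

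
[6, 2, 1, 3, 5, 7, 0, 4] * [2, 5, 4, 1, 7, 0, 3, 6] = [3, 4, 5, 1, 0, 6, 2, 7]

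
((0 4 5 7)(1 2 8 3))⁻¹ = (0 7 5 4)(1 3 8 2)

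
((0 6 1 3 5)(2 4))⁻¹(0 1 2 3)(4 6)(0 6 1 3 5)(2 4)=(1 2)(3 4 5 6)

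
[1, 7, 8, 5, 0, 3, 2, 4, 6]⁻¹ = [4, 0, 6, 5, 7, 3, 8, 1, 2]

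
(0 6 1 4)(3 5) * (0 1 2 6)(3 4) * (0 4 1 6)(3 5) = (0 4 6 2)(1 5)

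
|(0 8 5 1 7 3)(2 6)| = 6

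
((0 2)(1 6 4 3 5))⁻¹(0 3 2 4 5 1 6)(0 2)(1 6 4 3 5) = (0 3 1 6 4 2 5)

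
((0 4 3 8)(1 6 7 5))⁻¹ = (0 8 3 4)(1 5 7 6)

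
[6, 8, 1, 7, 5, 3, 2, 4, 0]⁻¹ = [8, 2, 6, 5, 7, 4, 0, 3, 1]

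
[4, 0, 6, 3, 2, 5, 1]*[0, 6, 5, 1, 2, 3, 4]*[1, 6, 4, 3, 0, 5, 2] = [4, 1, 0, 6, 5, 3, 2]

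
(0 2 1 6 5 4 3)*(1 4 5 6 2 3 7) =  (0 3)(1 2 4 7)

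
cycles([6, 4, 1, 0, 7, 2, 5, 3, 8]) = (0 6 5 2 1 4 7 3)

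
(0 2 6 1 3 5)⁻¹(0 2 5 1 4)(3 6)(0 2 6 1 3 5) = (0 3 4 2 6)(1 5)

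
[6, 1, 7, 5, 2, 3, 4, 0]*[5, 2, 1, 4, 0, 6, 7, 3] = [7, 2, 3, 6, 1, 4, 0, 5]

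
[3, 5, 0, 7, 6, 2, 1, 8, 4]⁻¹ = [2, 6, 5, 0, 8, 1, 4, 3, 7]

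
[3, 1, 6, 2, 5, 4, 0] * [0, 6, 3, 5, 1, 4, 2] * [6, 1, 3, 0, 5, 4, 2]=[4, 2, 3, 0, 5, 1, 6]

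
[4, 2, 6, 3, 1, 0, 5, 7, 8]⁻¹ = [5, 4, 1, 3, 0, 6, 2, 7, 8]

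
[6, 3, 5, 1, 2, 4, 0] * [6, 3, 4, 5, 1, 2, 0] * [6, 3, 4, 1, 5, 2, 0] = [6, 2, 4, 1, 5, 3, 0]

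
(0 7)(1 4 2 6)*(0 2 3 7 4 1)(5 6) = (0 4 3 7 2 5 6)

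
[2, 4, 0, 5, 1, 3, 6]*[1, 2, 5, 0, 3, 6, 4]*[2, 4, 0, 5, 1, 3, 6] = [3, 5, 4, 6, 0, 2, 1]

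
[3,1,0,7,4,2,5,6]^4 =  [5,1,6,2,4,7,3,0]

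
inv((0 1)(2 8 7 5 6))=(0 1)(2 6 5 7 8)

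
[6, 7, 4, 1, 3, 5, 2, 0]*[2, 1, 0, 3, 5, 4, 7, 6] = [7, 6, 5, 1, 3, 4, 0, 2]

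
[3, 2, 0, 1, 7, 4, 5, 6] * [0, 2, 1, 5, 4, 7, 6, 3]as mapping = [0→5, 1→1, 2→0, 3→2, 4→3, 5→4, 6→7, 7→6]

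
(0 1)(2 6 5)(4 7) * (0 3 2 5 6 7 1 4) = (0 4 1 3 2 7)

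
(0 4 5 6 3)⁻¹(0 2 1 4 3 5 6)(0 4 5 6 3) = (0 6 3 4 2 1 5)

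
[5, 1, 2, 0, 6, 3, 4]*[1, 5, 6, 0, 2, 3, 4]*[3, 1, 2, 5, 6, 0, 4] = [5, 0, 4, 1, 6, 3, 2]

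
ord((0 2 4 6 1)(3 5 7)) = 15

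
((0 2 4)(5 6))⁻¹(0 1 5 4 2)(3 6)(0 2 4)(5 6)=(0 4 2 1 6)(3 5)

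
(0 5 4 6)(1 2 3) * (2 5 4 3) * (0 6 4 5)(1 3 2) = (0 5 2 1)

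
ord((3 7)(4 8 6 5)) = 4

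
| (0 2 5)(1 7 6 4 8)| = 15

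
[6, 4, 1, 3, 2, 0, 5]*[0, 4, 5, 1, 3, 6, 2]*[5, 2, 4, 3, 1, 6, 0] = [4, 3, 1, 2, 6, 5, 0]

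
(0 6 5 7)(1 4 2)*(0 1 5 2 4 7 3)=(0 6 2 5 3)(1 7)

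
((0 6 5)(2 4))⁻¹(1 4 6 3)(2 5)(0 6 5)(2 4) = (0 4)(1 2 5 3)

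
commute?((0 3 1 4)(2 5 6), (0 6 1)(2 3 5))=no:(0 3 1 4)(2 5 6) * (0 6 1)(2 3 5)=(0 5 1 4 6 3), (0 6 1)(2 3 5) * (0 3 1 4)(2 5 6)=(0 2 1 3 6 4)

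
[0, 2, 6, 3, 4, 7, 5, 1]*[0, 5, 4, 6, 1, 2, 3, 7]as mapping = [0→0, 1→4, 2→3, 3→6, 4→1, 5→7, 6→2, 7→5]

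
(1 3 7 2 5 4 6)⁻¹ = (1 6 4 5 2 7 3)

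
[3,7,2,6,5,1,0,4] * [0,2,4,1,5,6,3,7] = [1,7,4,3,6,2,0,5]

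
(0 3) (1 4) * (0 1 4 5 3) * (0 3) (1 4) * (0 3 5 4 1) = (0 5 3 1 4) 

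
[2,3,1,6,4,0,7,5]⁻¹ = [5,2,0,1,4,7,3,6]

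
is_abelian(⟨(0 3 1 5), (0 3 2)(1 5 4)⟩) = no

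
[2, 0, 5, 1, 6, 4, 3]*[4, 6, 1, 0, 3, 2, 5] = [1, 4, 2, 6, 5, 3, 0]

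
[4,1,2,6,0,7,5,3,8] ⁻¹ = [4,1,2,7,0,6,3,5,8] 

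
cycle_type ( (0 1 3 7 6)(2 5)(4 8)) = 2^2.5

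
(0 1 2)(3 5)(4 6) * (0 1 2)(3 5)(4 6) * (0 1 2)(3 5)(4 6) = (3 5)(4 6)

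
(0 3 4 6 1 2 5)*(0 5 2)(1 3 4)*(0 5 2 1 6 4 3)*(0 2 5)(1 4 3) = (0 1)(2 4 3 6)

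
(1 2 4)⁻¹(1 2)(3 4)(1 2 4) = (1 3)(2 4)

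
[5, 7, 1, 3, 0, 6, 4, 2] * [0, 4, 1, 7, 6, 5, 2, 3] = [5, 3, 4, 7, 0, 2, 6, 1]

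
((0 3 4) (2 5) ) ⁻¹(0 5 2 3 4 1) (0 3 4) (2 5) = (0 1 3 2 5 4) 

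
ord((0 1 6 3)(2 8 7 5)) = 4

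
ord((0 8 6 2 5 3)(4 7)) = 6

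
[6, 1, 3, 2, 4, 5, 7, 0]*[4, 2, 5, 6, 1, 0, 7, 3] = [7, 2, 6, 5, 1, 0, 3, 4]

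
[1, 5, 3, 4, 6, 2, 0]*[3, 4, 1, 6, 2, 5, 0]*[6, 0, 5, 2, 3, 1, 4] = [3, 1, 4, 5, 6, 0, 2]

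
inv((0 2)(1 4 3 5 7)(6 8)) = (0 2)(1 7 5 3 4)(6 8)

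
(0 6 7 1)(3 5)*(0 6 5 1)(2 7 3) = (0 5 2 7)(1 6 3)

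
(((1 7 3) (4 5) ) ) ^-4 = (1 3 7) 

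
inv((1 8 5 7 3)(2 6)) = (1 3 7 5 8)(2 6)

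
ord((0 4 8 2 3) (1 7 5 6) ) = 20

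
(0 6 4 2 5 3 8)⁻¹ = (0 8 3 5 2 4 6)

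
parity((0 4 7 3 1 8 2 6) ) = odd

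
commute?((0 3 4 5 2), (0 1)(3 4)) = no:(0 3 4 5 2) * (0 1)(3 4) = (0 4 5 2 1), (0 1)(3 4) * (0 3 4 5 2) = (0 1 3 5 2)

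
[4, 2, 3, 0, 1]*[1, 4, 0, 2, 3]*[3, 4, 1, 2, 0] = [2, 3, 1, 4, 0]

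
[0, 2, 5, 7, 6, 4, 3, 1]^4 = [0, 6, 3, 5, 1, 7, 2, 4]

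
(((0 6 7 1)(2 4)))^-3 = (0 6 7 1)(2 4)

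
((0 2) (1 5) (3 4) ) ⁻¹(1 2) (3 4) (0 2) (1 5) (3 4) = (0 5) (3 4) 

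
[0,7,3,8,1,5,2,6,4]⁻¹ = [0,4,6,2,8,5,7,1,3]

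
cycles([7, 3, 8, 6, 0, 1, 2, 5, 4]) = (0 7 5 1 3 6 2 8 4)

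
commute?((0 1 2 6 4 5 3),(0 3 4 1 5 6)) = no:(0 1 2 6 4 5 3)*(0 3 4 1 5 6) = (0 5 4 6 1 2),(0 3 4 1 5 6)*(0 1 2 6 4 5 3) = (1 3 5 4 2 6)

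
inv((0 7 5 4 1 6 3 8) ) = (0 8 3 6 1 4 5 7) 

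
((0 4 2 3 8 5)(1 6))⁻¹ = (0 5 8 3 2 4)(1 6)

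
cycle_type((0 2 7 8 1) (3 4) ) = 2.5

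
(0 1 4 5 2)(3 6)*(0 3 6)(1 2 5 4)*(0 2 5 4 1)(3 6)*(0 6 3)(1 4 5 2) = (0 2 3 1 6)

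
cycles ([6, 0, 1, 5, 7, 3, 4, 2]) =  (0 6 4 7 2 1)(3 5)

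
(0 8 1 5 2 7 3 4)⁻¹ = (0 4 3 7 2 5 1 8)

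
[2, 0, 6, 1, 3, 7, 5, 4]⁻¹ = [1, 3, 0, 4, 7, 6, 2, 5]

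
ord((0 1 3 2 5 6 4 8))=8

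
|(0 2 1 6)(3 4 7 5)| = 4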